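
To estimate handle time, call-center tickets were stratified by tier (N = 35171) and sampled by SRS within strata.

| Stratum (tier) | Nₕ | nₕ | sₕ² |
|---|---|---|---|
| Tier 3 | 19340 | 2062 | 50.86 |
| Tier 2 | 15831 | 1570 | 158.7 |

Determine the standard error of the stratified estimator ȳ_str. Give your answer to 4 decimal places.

Var(ȳ_str) = Σₕ Wₕ²(1 − fₕ)sₕ²/nₕ with Wₕ = Nₕ/N, N = 35171.
Tier 3: Wₕ = 0.54988485; term = 0.54988485²·(1 − 0.10661841)·50.86/2062 = 0.0066629753.
Tier 2: Wₕ = 0.45011515; term = 0.45011515²·(1 − 0.09917251)·158.7/1570 = 0.018448717.
Sum = 0.025111692.
SE = √(0.025111692) = 0.1585.

0.1585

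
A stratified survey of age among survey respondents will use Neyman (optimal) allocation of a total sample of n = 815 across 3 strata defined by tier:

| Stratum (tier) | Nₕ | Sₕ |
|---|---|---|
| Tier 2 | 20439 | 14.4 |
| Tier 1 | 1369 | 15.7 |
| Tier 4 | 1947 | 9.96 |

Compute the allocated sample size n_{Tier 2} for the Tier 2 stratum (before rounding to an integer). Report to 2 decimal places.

Neyman allocation: nₕ = n·NₕSₕ / Σⱼ NⱼSⱼ.
Σ NⱼSⱼ = 20439·14.4 + 1369·15.7 + 1947·9.96 = 335207.02.
n_{Tier 2} = 815·20439·14.4 / 335207.02 = 715.59.

715.59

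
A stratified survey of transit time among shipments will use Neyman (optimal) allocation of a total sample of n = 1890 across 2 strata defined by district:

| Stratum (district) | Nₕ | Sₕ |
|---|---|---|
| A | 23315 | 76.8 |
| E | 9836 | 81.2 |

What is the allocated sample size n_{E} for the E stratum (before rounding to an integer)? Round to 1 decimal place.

583.0

Neyman allocation: nₕ = n·NₕSₕ / Σⱼ NⱼSⱼ.
Σ NⱼSⱼ = 23315·76.8 + 9836·81.2 = 2.5892752 × 10^6.
n_{E} = 1890·9836·81.2 / (2.5892752 × 10^6) = 583.0.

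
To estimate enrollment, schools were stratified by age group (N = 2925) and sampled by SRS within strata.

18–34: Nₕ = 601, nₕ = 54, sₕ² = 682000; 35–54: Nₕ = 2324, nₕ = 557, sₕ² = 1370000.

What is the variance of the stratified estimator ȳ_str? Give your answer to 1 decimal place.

1665.8

Var(ȳ_str) = Σₕ Wₕ²(1 − fₕ)sₕ²/nₕ with Wₕ = Nₕ/N, N = 2925.
18–34: Wₕ = 0.20547009; term = 0.20547009²·(1 − 0.08985025)·682000/54 = 485.28925.
35–54: Wₕ = 0.79452991; term = 0.79452991²·(1 − 0.23967298)·1370000/557 = 1180.5552.
Sum = 1665.8445.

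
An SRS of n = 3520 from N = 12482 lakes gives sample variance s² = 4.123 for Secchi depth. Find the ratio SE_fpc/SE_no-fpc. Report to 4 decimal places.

f = n/N = 3520/12482 = 0.28200609.
SE_no-fpc = √(s²/n) = 0.03422436; SE_fpc = √((1−f)s²/n) = 0.028999848.
Ratio = √(1−f) = 0.84734521.

0.8473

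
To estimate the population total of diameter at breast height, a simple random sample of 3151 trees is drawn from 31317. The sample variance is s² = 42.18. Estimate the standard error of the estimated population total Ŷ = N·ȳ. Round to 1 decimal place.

3436.2

Var(Ŷ) = N²·Var(ȳ) = N²·(1 − n/N)·s²/n.
f = 3151/31317 = 0.10061628; Var(ȳ) = 0.89938372·42.18/3151 = 0.012039354.
Var(Ŷ) = 31317² · 0.012039354 = 1.180765 × 10^7.
SE(Ŷ) = √(1.180765 × 10^7) = 3436.2.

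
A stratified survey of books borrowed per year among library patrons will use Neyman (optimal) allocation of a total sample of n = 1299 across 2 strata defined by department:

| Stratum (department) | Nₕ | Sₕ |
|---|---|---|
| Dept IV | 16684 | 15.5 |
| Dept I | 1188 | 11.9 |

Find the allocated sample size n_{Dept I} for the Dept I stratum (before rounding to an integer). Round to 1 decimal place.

67.3

Neyman allocation: nₕ = n·NₕSₕ / Σⱼ NⱼSⱼ.
Σ NⱼSⱼ = 16684·15.5 + 1188·11.9 = 272739.2.
n_{Dept I} = 1299·1188·11.9 / 272739.2 = 67.3.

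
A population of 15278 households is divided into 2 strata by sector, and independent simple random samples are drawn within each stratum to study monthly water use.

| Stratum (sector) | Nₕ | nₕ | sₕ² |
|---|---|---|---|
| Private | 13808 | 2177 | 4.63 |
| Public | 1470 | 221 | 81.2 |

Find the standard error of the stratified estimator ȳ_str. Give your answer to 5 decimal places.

0.06598

Var(ȳ_str) = Σₕ Wₕ²(1 − fₕ)sₕ²/nₕ with Wₕ = Nₕ/N, N = 15278.
Private: Wₕ = 0.90378322; term = 0.90378322²·(1 − 0.15766222)·4.63/2177 = 0.0014633135.
Public: Wₕ = 0.09621678; term = 0.09621678²·(1 − 0.15034014)·81.2/221 = 0.0028900843.
Sum = 0.0043533978.
SE = √(0.0043533978) = 0.06598.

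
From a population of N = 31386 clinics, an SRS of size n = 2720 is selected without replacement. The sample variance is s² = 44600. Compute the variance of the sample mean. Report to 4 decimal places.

14.9760

Under SRS without replacement, Var(ȳ) = (1 − f)·s²/n with f = n/N = 2720/31386 = 0.08666284.
Var(ȳ) = (1 − 0.08666284)·44600/2720 = 0.91333716·16.397059 = 14.976043.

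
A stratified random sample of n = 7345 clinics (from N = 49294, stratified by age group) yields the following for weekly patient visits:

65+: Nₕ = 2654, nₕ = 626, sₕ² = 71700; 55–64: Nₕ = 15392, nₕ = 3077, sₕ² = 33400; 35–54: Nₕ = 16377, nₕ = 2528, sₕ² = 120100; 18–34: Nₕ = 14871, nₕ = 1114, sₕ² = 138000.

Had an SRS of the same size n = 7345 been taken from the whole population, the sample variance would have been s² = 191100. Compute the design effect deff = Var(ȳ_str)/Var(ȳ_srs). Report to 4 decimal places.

Var(ȳ_str) = Σ Wₕ²(1−fₕ)sₕ²/nₕ with Wₕ = Nₕ/49294:
  65+: (2654/49294)²·(1−626/2654)·71700/626 = 0.25370298
  55–64: (15392/49294)²·(1−3077/15392)·33400/3077 = 0.84675997
  35–54: (16377/49294)²·(1−2528/16377)·120100/2528 = 4.4343562
  18–34: (14871/49294)²·(1−1114/14871)·138000/1114 = 10.429649
  → Var(ȳ_str) = 15.964468.
Var(ȳ_srs) = (1 − 7345/49294)·191100/7345 = 22.14096.
deff = 15.964468 / 22.14096 = 0.7210.

0.7210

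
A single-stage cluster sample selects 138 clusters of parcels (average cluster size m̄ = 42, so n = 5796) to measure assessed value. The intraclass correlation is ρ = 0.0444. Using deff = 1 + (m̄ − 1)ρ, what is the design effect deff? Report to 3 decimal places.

deff = 1 + (42 − 1)·0.0444 = 1 + 1.8204 = 2.8204.

2.820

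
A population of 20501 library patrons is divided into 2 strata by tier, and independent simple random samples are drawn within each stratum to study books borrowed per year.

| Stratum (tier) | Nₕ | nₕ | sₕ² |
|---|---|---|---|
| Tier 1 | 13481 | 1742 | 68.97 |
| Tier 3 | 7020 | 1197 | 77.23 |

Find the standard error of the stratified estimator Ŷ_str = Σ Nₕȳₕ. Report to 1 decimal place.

Var(Ŷ_str) = Σₕ Nₕ²(1 − fₕ)sₕ²/nₕ.
Tier 1: 13481²·(1 − 1742/13481)·68.97/1742 = 6.2656378 × 10^6.
Tier 3: 7020²·(1 − 1197/7020)·77.23/1197 = 2.6373987 × 10^6.
Sum = 8.9030365 × 10^6.
SE = √(8.9030365 × 10^6) = 2983.8.

2983.8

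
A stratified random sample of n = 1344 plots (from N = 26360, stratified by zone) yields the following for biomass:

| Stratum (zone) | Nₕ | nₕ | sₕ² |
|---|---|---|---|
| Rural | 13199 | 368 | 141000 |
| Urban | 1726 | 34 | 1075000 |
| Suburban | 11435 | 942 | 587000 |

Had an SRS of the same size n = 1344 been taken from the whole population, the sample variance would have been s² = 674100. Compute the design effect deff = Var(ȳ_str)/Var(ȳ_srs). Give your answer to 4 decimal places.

Var(ȳ_str) = Σ Wₕ²(1−fₕ)sₕ²/nₕ with Wₕ = Nₕ/26360:
  Rural: (13199/26360)²·(1−368/13199)·141000/368 = 93.386052
  Urban: (1726/26360)²·(1−34/1726)·1075000/34 = 132.8862
  Suburban: (11435/26360)²·(1−942/11435)·587000/942 = 107.60494
  → Var(ȳ_str) = 333.87719.
Var(ȳ_srs) = (1 − 1344/26360)·674100/1344 = 475.98966.
deff = 333.87719 / 475.98966 = 0.7014.

0.7014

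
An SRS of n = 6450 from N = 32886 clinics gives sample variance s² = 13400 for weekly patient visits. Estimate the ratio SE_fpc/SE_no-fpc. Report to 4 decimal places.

0.8966

f = n/N = 6450/32886 = 0.19613209.
SE_no-fpc = √(s²/n) = 1.4413603; SE_fpc = √((1−f)s²/n) = 1.2923046.
Ratio = √(1−f) = 0.89658681.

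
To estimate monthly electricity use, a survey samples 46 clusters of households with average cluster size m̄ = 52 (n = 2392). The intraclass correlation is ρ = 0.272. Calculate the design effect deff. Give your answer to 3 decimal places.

deff = 1 + (52 − 1)·0.272 = 1 + 13.872 = 14.872.

14.872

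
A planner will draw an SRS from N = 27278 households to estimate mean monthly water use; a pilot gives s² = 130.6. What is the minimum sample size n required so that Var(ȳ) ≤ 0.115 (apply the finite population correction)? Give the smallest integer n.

1091

Without fpc, n₀ = s²/D = 130.6/0.115 = 1135.6522.
With fpc, (1 − n/N)·s²/n ≤ D requires n ≥ n₀/(1 + n₀/N) = 1135.6522/(1 + 1135.6522/27278) = 1090.2618.
Rounding up, n = 1091.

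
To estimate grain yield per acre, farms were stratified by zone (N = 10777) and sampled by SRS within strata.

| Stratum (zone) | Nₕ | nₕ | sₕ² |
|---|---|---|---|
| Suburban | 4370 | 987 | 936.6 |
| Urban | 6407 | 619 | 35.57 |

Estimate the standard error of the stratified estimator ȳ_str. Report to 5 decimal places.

Var(ȳ_str) = Σₕ Wₕ²(1 − fₕ)sₕ²/nₕ with Wₕ = Nₕ/N, N = 10777.
Suburban: Wₕ = 0.40549318; term = 0.40549318²·(1 − 0.22585812)·936.6/987 = 0.12078824.
Urban: Wₕ = 0.59450682; term = 0.59450682²·(1 − 0.09661308)·35.57/619 = 0.018347661.
Sum = 0.1391359.
SE = √(0.1391359) = 0.37301.

0.37301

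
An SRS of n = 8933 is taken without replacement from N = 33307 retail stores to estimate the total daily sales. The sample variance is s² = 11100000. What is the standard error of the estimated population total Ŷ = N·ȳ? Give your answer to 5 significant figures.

Var(Ŷ) = N²·Var(ȳ) = N²·(1 − n/N)·s²/n.
f = 8933/33307 = 0.26820188; Var(ȳ) = 0.73179812·11100000/8933 = 909.3204.
Var(Ŷ) = 33307² · 909.3204 = 1.0087603 × 10^12.
SE(Ŷ) = √(1.0087603 × 10^12) = 1.0044 × 10^6.

1.0044 × 10^6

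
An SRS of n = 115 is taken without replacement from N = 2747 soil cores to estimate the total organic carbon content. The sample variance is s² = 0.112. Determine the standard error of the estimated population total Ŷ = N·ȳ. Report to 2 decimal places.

Var(Ŷ) = N²·Var(ȳ) = N²·(1 − n/N)·s²/n.
f = 115/2747 = 0.04186385; Var(ȳ) = 0.95813615·0.112/115 = 9.3314129 × 10^-4.
Var(Ŷ) = 2747² · (9.3314129 × 10^-4) = 7041.4926.
SE(Ŷ) = √(7041.4926) = 83.91.

83.91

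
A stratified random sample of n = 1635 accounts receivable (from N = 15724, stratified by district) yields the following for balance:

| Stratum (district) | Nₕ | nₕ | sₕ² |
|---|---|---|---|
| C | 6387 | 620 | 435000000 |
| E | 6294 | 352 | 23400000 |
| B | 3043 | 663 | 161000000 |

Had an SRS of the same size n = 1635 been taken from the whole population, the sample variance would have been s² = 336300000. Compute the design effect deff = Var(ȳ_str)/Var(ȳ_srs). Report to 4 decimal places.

Var(ȳ_str) = Σ Wₕ²(1−fₕ)sₕ²/nₕ with Wₕ = Nₕ/15724:
  C: (6387/15724)²·(1−620/6387)·435000000/620 = 104524.56
  E: (6294/15724)²·(1−352/6294)·23400000/352 = 10055.566
  B: (3043/15724)²·(1−663/3043)·161000000/663 = 7113.2027
  → Var(ȳ_str) = 121693.33.
Var(ȳ_srs) = (1 − 1635/15724)·336300000/1635 = 184300.39.
deff = 121693.33 / 184300.39 = 0.6603.

0.6603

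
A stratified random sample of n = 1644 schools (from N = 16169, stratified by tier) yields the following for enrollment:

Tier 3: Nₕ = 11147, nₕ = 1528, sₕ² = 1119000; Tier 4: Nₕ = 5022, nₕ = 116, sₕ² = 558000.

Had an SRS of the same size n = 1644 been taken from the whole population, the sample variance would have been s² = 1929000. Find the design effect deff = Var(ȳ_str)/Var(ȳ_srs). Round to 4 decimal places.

0.7150

Var(ȳ_str) = Σ Wₕ²(1−fₕ)sₕ²/nₕ with Wₕ = Nₕ/16169:
  Tier 3: (11147/16169)²·(1−1528/11147)·1119000/1528 = 300.35048
  Tier 4: (5022/16169)²·(1−116/5022)·558000/116 = 453.32967
  → Var(ȳ_str) = 753.68015.
Var(ȳ_srs) = (1 − 1644/16169)·1929000/1644 = 1054.0553.
deff = 753.68015 / 1054.0553 = 0.7150.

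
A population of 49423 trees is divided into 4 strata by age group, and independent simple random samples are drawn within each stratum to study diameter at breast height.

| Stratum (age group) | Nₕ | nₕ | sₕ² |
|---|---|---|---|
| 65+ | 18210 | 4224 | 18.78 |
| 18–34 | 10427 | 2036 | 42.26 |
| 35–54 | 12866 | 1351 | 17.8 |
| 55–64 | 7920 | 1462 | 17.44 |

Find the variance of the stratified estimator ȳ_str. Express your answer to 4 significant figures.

Var(ȳ_str) = Σₕ Wₕ²(1 − fₕ)sₕ²/nₕ with Wₕ = Nₕ/N, N = 49423.
65+: Wₕ = 0.36845194; term = 0.36845194²·(1 − 0.23196046)·18.78/4224 = 4.6357173 × 10^-4.
18–34: Wₕ = 0.21097465; term = 0.21097465²·(1 − 0.19526230)·42.26/2036 = 7.4347541 × 10^-4.
35–54: Wₕ = 0.26032414; term = 0.26032414²·(1 − 0.10500544)·17.8/1351 = 7.9912356 × 10^-4.
55–64: Wₕ = 0.16024928; term = 0.16024928²·(1 − 0.18459596)·17.44/1462 = 2.4978372 × 10^-4.
Sum = 0.0022559544.

0.002256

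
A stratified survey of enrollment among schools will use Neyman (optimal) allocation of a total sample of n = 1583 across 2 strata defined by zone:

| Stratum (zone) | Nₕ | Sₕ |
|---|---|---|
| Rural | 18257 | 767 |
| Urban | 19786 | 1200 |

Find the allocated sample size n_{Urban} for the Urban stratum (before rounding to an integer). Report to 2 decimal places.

995.74

Neyman allocation: nₕ = n·NₕSₕ / Σⱼ NⱼSⱼ.
Σ NⱼSⱼ = 18257·767 + 19786·1200 = 3.7746319 × 10^7.
n_{Urban} = 1583·19786·1200 / (3.7746319 × 10^7) = 995.74.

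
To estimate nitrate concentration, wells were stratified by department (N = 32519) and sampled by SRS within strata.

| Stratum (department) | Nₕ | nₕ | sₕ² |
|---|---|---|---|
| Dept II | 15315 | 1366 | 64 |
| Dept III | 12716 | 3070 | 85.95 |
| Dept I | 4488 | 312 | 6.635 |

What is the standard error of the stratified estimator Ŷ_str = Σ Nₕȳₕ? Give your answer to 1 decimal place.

Var(Ŷ_str) = Σₕ Nₕ²(1 − fₕ)sₕ²/nₕ.
Dept II: 15315²·(1 − 1366/15315)·64/1366 = 1.0008969 × 10^7.
Dept III: 12716²·(1 − 3070/12716)·85.95/3070 = 3.4340395 × 10^6.
Dept I: 4488²·(1 − 312/4488)·6.635/312 = 398565.47.
Sum = 1.3841574 × 10^7.
SE = √(1.3841574 × 10^7) = 3720.4.

3720.4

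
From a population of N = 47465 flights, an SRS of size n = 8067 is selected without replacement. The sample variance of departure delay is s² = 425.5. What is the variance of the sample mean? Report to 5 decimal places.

Under SRS without replacement, Var(ȳ) = (1 − f)·s²/n with f = n/N = 8067/47465 = 0.16995681.
Var(ȳ) = (1 − 0.16995681)·425.5/8067 = 0.83004319·0.052745754 = 0.043781254.

0.04378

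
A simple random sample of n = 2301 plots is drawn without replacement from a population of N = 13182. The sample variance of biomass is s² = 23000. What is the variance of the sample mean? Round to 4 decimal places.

8.2509

Under SRS without replacement, Var(ȳ) = (1 − f)·s²/n with f = n/N = 2301/13182 = 0.17455621.
Var(ȳ) = (1 − 0.17455621)·23000/2301 = 0.82544379·9.9956541 = 8.2508505.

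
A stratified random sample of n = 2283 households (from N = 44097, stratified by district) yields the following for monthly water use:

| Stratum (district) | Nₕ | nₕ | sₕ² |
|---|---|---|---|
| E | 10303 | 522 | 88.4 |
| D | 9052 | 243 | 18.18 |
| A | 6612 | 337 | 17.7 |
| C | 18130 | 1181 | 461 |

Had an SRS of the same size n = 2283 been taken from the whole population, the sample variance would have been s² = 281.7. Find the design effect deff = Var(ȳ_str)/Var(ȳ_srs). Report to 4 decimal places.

Var(ȳ_str) = Σ Wₕ²(1−fₕ)sₕ²/nₕ with Wₕ = Nₕ/44097:
  E: (10303/44097)²·(1−522/10303)·88.4/522 = 0.0087762833
  D: (9052/44097)²·(1−243/9052)·18.18/243 = 0.0030678963
  A: (6612/44097)²·(1−337/6612)·17.7/337 = 0.0011206548
  C: (18130/44097)²·(1−1181/18130)·461/1181 = 0.061684326
  → Var(ȳ_str) = 0.07464916.
Var(ȳ_srs) = (1 − 2283/44097)·281.7/2283 = 0.11700209.
deff = 0.07464916 / 0.11700209 = 0.6380.

0.6380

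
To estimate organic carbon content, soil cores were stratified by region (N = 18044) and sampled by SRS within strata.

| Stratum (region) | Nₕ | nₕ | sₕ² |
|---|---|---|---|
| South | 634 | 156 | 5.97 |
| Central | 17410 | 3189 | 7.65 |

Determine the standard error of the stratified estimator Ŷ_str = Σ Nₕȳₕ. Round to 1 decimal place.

778.2

Var(Ŷ_str) = Σₕ Nₕ²(1 − fₕ)sₕ²/nₕ.
South: 634²·(1 − 156/634)·5.97/156 = 11597.567.
Central: 17410²·(1 − 3189/17410)·7.65/3189 = 593930.77.
Sum = 605528.34.
SE = √(605528.34) = 778.2.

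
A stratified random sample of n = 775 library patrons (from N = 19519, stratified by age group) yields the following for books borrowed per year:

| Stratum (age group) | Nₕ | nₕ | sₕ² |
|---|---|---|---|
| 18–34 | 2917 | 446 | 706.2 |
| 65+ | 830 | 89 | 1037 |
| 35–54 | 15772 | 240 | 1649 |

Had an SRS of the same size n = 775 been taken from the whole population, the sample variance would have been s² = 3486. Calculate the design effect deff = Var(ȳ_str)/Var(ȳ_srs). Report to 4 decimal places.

1.0341

Var(ȳ_str) = Σ Wₕ²(1−fₕ)sₕ²/nₕ with Wₕ = Nₕ/19519:
  18–34: (2917/19519)²·(1−446/2917)·706.2/446 = 0.029956212
  65+: (830/19519)²·(1−89/830)·1037/89 = 0.018809183
  35–54: (15772/19519)²·(1−240/15772)·1649/240 = 4.4178243
  → Var(ȳ_str) = 4.4665897.
Var(ȳ_srs) = (1 − 775/19519)·3486/775 = 4.3194693.
deff = 4.4665897 / 4.3194693 = 1.0341.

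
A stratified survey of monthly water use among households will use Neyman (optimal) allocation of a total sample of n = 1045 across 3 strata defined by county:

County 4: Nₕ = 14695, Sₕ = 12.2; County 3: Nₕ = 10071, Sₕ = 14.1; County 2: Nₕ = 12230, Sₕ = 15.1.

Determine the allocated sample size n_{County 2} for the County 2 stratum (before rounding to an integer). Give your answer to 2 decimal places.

Neyman allocation: nₕ = n·NₕSₕ / Σⱼ NⱼSⱼ.
Σ NⱼSⱼ = 14695·12.2 + 10071·14.1 + 12230·15.1 = 505953.1.
n_{County 2} = 1045·12230·15.1 / 505953.1 = 381.43.

381.43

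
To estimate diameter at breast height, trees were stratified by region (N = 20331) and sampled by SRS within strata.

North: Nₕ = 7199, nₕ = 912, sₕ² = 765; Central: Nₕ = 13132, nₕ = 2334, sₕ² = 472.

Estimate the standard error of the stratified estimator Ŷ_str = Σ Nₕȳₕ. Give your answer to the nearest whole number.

8163

Var(Ŷ_str) = Σₕ Nₕ²(1 − fₕ)sₕ²/nₕ.
North: 7199²·(1 − 912/7199)·765/912 = 3.7964897 × 10^7.
Central: 13132²·(1 − 2334/13132)·472/2334 = 2.8675787 × 10^7.
Sum = 6.6640684 × 10^7.
SE = √(6.6640684 × 10^7) = 8163.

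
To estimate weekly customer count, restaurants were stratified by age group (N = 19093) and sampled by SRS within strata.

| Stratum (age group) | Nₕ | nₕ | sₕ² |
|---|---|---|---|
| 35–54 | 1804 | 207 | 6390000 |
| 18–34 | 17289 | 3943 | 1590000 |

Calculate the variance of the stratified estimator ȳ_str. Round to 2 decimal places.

499.20

Var(ȳ_str) = Σₕ Wₕ²(1 − fₕ)sₕ²/nₕ with Wₕ = Nₕ/N, N = 19093.
35–54: Wₕ = 0.09448489; term = 0.09448489²·(1 − 0.11474501)·6390000/207 = 243.9628.
18–34: Wₕ = 0.90551511; term = 0.90551511²·(1 − 0.22806409)·1590000/3943 = 255.23663.
Sum = 499.19943.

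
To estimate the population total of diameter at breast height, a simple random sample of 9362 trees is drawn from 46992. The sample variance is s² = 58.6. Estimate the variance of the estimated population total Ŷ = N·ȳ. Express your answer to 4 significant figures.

Var(Ŷ) = N²·Var(ȳ) = N²·(1 − n/N)·s²/n.
f = 9362/46992 = 0.19922540; Var(ȳ) = 0.80077460·58.6/9362 = 0.0050123255.
Var(Ŷ) = 46992² · 0.0050123255 = 1.1068458 × 10^7.

1.107 × 10^7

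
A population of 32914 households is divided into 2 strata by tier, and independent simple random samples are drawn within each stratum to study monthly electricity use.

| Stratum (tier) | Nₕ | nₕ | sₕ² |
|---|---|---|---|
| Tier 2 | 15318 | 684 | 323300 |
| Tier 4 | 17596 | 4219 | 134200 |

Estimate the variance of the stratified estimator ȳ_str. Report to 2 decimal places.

104.71

Var(ȳ_str) = Σₕ Wₕ²(1 − fₕ)sₕ²/nₕ with Wₕ = Nₕ/N, N = 32914.
Tier 2: Wₕ = 0.46539466; term = 0.46539466²·(1 − 0.04465335)·323300/684 = 97.803273.
Tier 4: Wₕ = 0.53460534; term = 0.53460534²·(1 − 0.23977040)·134200/4219 = 6.911214.
Sum = 104.71449.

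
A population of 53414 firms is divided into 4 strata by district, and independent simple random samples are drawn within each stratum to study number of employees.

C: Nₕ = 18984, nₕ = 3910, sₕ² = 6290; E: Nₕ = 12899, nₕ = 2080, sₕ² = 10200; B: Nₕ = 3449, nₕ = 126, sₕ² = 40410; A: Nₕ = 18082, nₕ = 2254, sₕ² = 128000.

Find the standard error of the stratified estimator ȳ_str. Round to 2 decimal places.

2.72

Var(ȳ_str) = Σₕ Wₕ²(1 − fₕ)sₕ²/nₕ with Wₕ = Nₕ/N, N = 53414.
C: Wₕ = 0.35541244; term = 0.35541244²·(1 − 0.20596292)·6290/3910 = 0.16135407.
E: Wₕ = 0.24149099; term = 0.24149099²·(1 − 0.16125281)·10200/2080 = 0.23986661.
B: Wₕ = 0.06457109; term = 0.06457109²·(1 − 0.03653233)·40410/126 = 1.2883434.
A: Wₕ = 0.33852548; term = 0.33852548²·(1 − 0.12465435)·128000/2254 = 5.6966346.
Sum = 7.3861987.
SE = √(7.3861987) = 2.72.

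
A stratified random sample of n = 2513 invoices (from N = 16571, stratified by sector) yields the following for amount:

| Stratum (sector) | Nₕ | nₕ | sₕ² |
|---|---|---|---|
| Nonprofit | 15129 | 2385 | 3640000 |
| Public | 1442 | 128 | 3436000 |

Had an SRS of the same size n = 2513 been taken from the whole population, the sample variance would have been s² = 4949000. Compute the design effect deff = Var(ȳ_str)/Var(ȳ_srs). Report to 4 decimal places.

Var(ȳ_str) = Σ Wₕ²(1−fₕ)sₕ²/nₕ with Wₕ = Nₕ/16571:
  Nonprofit: (15129/16571)²·(1−2385/15129)·3640000/2385 = 1071.5972
  Public: (1442/16571)²·(1−128/1442)·3436000/128 = 185.22789
  → Var(ȳ_str) = 1256.8251.
Var(ȳ_srs) = (1 − 2513/16571)·4949000/2513 = 1670.7051.
deff = 1256.8251 / 1670.7051 = 0.7523.

0.7523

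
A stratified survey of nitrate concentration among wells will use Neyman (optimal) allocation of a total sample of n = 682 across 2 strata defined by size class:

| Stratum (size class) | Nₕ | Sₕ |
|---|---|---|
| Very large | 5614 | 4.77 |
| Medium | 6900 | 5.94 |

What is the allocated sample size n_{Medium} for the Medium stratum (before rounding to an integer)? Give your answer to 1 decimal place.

Neyman allocation: nₕ = n·NₕSₕ / Σⱼ NⱼSⱼ.
Σ NⱼSⱼ = 5614·4.77 + 6900·5.94 = 67764.78.
n_{Medium} = 682·6900·5.94 / 67764.78 = 412.5.

412.5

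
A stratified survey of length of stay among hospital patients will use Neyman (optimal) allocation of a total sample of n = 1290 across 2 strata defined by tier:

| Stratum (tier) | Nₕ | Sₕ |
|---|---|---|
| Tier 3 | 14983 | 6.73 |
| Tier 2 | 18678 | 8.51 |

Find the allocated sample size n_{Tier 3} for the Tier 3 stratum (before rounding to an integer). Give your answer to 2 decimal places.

Neyman allocation: nₕ = n·NₕSₕ / Σⱼ NⱼSⱼ.
Σ NⱼSⱼ = 14983·6.73 + 18678·8.51 = 259785.37.
n_{Tier 3} = 1290·14983·6.73 / 259785.37 = 500.71.

500.71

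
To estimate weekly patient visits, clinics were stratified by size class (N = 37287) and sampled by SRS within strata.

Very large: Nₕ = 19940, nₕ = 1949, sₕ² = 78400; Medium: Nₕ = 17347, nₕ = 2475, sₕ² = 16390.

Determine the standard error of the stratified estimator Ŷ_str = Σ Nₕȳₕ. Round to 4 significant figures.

127000

Var(Ŷ_str) = Σₕ Nₕ²(1 − fₕ)sₕ²/nₕ.
Very large: 19940²·(1 − 1949/19940)·78400/1949 = 1.443061 × 10^10.
Medium: 17347²·(1 − 2475/17347)·16390/2475 = 1.7084312 × 10^9.
Sum = 1.6139041 × 10^10.
SE = √(1.6139041 × 10^10) = 127000.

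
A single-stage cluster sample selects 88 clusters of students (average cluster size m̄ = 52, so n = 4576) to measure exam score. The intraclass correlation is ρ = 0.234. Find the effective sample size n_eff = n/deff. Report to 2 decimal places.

353.80

deff = 1 + (52 − 1)·0.234 = 1 + 11.934 = 12.934.
n_eff = 4576 / 12.934 = 353.80.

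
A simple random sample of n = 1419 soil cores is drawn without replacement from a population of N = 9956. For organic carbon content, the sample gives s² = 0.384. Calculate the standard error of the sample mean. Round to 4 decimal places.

Under SRS without replacement, Var(ȳ) = (1 − f)·s²/n with f = n/N = 1419/9956 = 0.14252712.
Var(ȳ) = (1 − 0.14252712)·0.384/1419 = 0.85747288·2.7061311 × 10^-4 = 2.320434 × 10^-4.
SE(ȳ) = √(2.320434 × 10^-4) = 0.0152.

0.0152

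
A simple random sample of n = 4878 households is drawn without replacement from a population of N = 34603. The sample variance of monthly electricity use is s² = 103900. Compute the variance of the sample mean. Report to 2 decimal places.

18.30

Under SRS without replacement, Var(ȳ) = (1 − f)·s²/n with f = n/N = 4878/34603 = 0.14097044.
Var(ȳ) = (1 − 0.14097044)·103900/4878 = 0.85902956·21.299713 = 18.297083.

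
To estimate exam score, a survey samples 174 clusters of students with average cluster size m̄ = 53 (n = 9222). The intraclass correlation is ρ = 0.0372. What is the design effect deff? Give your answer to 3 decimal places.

deff = 1 + (53 − 1)·0.0372 = 1 + 1.9344 = 2.9344.

2.934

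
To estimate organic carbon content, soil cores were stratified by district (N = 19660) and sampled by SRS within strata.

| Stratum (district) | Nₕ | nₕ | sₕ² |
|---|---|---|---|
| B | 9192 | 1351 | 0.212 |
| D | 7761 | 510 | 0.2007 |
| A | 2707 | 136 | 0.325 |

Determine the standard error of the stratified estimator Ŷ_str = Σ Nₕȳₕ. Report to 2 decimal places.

Var(Ŷ_str) = Σₕ Nₕ²(1 − fₕ)sₕ²/nₕ.
B: 9192²·(1 − 1351/9192)·0.212/1351 = 11309.984.
D: 7761²·(1 − 510/7761)·0.2007/510 = 22145.872.
A: 2707²·(1 − 136/2707)·0.325/136 = 16631.629.
Sum = 50087.485.
SE = √(50087.485) = 223.80.

223.80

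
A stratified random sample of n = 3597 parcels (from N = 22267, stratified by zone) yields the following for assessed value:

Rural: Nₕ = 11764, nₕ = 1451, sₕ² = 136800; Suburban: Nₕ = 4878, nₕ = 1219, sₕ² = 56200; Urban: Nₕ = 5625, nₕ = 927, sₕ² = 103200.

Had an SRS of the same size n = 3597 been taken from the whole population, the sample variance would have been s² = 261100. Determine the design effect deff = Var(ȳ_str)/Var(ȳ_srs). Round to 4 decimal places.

0.5038

Var(ȳ_str) = Σ Wₕ²(1−fₕ)sₕ²/nₕ with Wₕ = Nₕ/22267:
  Rural: (11764/22267)²·(1−1451/11764)·136800/1451 = 23.069347
  Suburban: (4878/22267)²·(1−1219/4878)·56200/1219 = 1.6596381
  Urban: (5625/22267)²·(1−927/5625)·103200/927 = 5.9335155
  → Var(ȳ_str) = 30.662501.
Var(ȳ_srs) = (1 − 3597/22267)·261100/3597 = 60.862396.
deff = 30.662501 / 60.862396 = 0.5038.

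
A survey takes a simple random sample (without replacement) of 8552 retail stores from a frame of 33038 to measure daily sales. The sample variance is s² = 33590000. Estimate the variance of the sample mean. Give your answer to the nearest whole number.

2911

Under SRS without replacement, Var(ȳ) = (1 − f)·s²/n with f = n/N = 8552/33038 = 0.25885344.
Var(ȳ) = (1 − 0.25885344)·33590000/8552 = 0.74114656·3927.7362 = 2911.0282.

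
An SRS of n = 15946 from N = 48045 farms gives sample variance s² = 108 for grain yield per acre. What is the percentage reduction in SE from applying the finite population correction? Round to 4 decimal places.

f = n/N = 15946/48045 = 0.33189718.
SE_no-fpc = √(s²/n) = 0.082297378; SE_fpc = √((1−f)s²/n) = 0.067267866.
Ratio = √(1−f) = 0.81737557. Reduction = 100·(1 − 0.81737557) = 18.2624%.

18.2624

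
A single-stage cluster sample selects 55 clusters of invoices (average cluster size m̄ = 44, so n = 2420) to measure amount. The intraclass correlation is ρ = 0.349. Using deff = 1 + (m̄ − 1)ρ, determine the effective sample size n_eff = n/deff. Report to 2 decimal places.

151.18

deff = 1 + (44 − 1)·0.349 = 1 + 15.007 = 16.007.
n_eff = 2420 / 16.007 = 151.18.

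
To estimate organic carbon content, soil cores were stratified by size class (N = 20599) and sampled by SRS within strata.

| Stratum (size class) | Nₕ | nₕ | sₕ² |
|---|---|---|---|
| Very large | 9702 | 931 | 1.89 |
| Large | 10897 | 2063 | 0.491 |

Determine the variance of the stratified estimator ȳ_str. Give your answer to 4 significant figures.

Var(ȳ_str) = Σₕ Wₕ²(1 − fₕ)sₕ²/nₕ with Wₕ = Nₕ/N, N = 20599.
Very large: Wₕ = 0.47099374; term = 0.47099374²·(1 − 0.09595960)·1.89/931 = 4.071273 × 10^-4.
Large: Wₕ = 0.52900626; term = 0.52900626²·(1 − 0.18931816)·0.491/2063 = 5.3995098 × 10^-5.
Sum = 4.611224 × 10^-4.

4.611 × 10^-4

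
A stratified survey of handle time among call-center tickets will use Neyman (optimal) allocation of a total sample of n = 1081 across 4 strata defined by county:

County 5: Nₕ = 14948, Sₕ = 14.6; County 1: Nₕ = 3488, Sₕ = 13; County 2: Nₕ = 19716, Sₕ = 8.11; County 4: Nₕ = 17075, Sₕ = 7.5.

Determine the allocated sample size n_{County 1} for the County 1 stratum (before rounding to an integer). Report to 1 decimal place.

88.9

Neyman allocation: nₕ = n·NₕSₕ / Σⱼ NⱼSⱼ.
Σ NⱼSⱼ = 14948·14.6 + 3488·13 + 19716·8.11 + 17075·7.5 = 551544.06.
n_{County 1} = 1081·3488·13 / 551544.06 = 88.9.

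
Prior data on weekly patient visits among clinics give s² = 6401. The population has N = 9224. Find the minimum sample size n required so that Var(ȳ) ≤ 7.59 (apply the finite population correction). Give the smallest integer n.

Without fpc, n₀ = s²/D = 6401/7.59 = 843.3465.
With fpc, (1 − n/N)·s²/n ≤ D requires n ≥ n₀/(1 + n₀/N) = 843.3465/(1 + 843.3465/9224) = 772.6990.
Rounding up, n = 773.

773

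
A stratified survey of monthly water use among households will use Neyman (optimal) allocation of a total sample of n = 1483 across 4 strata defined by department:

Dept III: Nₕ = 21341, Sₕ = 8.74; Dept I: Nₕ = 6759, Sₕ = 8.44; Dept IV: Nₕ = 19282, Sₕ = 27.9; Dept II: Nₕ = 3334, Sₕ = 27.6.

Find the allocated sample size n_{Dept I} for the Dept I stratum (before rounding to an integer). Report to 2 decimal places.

96.84

Neyman allocation: nₕ = n·NₕSₕ / Σⱼ NⱼSⱼ.
Σ NⱼSⱼ = 21341·8.74 + 6759·8.44 + 19282·27.9 + 3334·27.6 = 873552.5.
n_{Dept I} = 1483·6759·8.44 / 873552.5 = 96.84.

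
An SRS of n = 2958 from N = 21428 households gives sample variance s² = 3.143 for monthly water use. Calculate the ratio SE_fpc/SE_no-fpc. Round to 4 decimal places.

f = n/N = 2958/21428 = 0.13804368.
SE_no-fpc = √(s²/n) = 0.03259666; SE_fpc = √((1−f)s²/n) = 0.030263262.
Ratio = √(1−f) = 0.92841603.

0.9284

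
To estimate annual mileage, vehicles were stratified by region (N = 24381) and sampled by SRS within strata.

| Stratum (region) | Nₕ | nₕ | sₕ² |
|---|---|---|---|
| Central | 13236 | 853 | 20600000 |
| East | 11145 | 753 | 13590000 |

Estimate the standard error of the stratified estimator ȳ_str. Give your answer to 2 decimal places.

Var(ȳ_str) = Σₕ Wₕ²(1 − fₕ)sₕ²/nₕ with Wₕ = Nₕ/N, N = 24381.
Central: Wₕ = 0.54288175; term = 0.54288175²·(1 − 0.06444545)·20600000/853 = 6658.8279.
East: Wₕ = 0.45711825; term = 0.45711825²·(1 − 0.06756393)·13590000/753 = 3516.4194.
Sum = 10175.247.
SE = √(10175.247) = 100.87.

100.87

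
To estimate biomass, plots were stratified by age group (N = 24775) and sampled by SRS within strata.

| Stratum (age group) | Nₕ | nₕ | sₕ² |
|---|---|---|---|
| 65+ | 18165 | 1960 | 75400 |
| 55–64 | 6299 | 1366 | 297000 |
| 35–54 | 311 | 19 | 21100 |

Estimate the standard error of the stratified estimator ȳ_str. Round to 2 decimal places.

5.44

Var(ȳ_str) = Σₕ Wₕ²(1 − fₕ)sₕ²/nₕ with Wₕ = Nₕ/N, N = 24775.
65+: Wₕ = 0.73319879; term = 0.73319879²·(1 − 0.10789981)·75400/1960 = 18.448981.
55–64: Wₕ = 0.25424823; term = 0.25424823²·(1 − 0.21685982)·297000/1366 = 11.006802.
35–54: Wₕ = 0.01255298; term = 0.01255298²·(1 − 0.06109325)·21100/19 = 0.16430273.
Sum = 29.620086.
SE = √(29.620086) = 5.44.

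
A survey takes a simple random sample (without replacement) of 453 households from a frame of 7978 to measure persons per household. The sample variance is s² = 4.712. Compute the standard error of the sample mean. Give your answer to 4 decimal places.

Under SRS without replacement, Var(ȳ) = (1 − f)·s²/n with f = n/N = 453/7978 = 0.05678115.
Var(ȳ) = (1 − 0.05678115)·4.712/453 = 0.94321885·0.010401766 = 0.0098111418.
SE(ȳ) = √(0.0098111418) = 0.0991.

0.0991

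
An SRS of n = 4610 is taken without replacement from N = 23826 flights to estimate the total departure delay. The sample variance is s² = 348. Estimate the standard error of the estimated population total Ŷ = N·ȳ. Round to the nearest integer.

5879

Var(Ŷ) = N²·Var(ȳ) = N²·(1 − n/N)·s²/n.
f = 4610/23826 = 0.19348611; Var(ȳ) = 0.80651389·348/4610 = 0.060882177.
Var(Ŷ) = 23826² · 0.060882177 = 3.4561489 × 10^7.
SE(Ŷ) = √(3.4561489 × 10^7) = 5879.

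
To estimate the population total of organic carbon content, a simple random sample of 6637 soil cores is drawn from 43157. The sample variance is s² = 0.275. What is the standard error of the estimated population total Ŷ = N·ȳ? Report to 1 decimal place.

255.5

Var(Ŷ) = N²·Var(ȳ) = N²·(1 − n/N)·s²/n.
f = 6637/43157 = 0.15378733; Var(ȳ) = 0.84621267·0.275/6637 = 3.50623 × 10^-5.
Var(Ŷ) = 43157² · (3.50623 × 10^-5) = 65304.468.
SE(Ŷ) = √(65304.468) = 255.5.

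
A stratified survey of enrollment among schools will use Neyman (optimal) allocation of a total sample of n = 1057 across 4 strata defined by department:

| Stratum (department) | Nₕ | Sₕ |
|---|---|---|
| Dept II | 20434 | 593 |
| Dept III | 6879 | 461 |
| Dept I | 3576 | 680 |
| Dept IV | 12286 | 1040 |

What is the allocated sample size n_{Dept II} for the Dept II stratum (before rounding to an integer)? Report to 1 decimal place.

Neyman allocation: nₕ = n·NₕSₕ / Σⱼ NⱼSⱼ.
Σ NⱼSⱼ = 20434·593 + 6879·461 + 3576·680 + 12286·1040 = 3.0497701 × 10^7.
n_{Dept II} = 1057·20434·593 / (3.0497701 × 10^7) = 420.0.

420.0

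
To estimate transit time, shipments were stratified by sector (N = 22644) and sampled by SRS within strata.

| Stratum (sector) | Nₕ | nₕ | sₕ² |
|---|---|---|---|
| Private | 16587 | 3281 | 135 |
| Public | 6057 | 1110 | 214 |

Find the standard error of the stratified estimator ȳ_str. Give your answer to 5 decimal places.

Var(ȳ_str) = Σₕ Wₕ²(1 − fₕ)sₕ²/nₕ with Wₕ = Nₕ/N, N = 22644.
Private: Wₕ = 0.73251192; term = 0.73251192²·(1 − 0.19780551)·135/3281 = 0.017710736.
Public: Wₕ = 0.26748808; term = 0.26748808²·(1 − 0.18325904)·214/1110 = 0.011266369.
Sum = 0.028977105.
SE = √(0.028977105) = 0.17023.

0.17023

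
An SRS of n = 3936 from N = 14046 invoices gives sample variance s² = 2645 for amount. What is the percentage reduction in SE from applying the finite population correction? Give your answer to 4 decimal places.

f = n/N = 3936/14046 = 0.28022213.
SE_no-fpc = √(s²/n) = 0.8197573; SE_fpc = √((1−f)s²/n) = 0.69547983.
Ratio = √(1−f) = 0.84839724. Reduction = 100·(1 − 0.84839724) = 15.1603%.

15.1603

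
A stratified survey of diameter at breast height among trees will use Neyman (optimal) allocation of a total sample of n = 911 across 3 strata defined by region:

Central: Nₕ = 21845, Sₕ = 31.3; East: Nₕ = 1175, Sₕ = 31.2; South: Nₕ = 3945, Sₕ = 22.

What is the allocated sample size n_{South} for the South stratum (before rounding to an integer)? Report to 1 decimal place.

Neyman allocation: nₕ = n·NₕSₕ / Σⱼ NⱼSⱼ.
Σ NⱼSⱼ = 21845·31.3 + 1175·31.2 + 3945·22 = 807198.5.
n_{South} = 911·3945·22 / 807198.5 = 98.0.

98.0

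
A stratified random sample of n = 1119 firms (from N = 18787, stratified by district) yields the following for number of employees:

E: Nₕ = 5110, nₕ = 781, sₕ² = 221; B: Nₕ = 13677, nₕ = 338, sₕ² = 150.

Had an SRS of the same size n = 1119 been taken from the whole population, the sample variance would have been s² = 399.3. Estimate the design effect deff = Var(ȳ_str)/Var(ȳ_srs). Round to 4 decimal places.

0.7364

Var(ȳ_str) = Σ Wₕ²(1−fₕ)sₕ²/nₕ with Wₕ = Nₕ/18787:
  E: (5110/18787)²·(1−781/5110)·221/781 = 0.01773515
  B: (13677/18787)²·(1−338/13677)·150/338 = 0.22938964
  → Var(ȳ_str) = 0.24712479.
Var(ȳ_srs) = (1 − 1119/18787)·399.3/1119 = 0.3355824.
deff = 0.24712479 / 0.3355824 = 0.7364.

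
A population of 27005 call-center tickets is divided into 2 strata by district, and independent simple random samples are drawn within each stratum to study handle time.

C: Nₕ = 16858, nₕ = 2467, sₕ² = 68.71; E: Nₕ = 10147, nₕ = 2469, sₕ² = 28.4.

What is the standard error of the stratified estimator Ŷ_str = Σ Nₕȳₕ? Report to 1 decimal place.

Var(Ŷ_str) = Σₕ Nₕ²(1 − fₕ)sₕ²/nₕ.
C: 16858²·(1 − 2467/16858)·68.71/2467 = 6.7569051 × 10^6.
E: 10147²·(1 − 2469/10147)·28.4/2469 = 896154.76.
Sum = 7.6530599 × 10^6.
SE = √(7.6530599 × 10^6) = 2766.4.

2766.4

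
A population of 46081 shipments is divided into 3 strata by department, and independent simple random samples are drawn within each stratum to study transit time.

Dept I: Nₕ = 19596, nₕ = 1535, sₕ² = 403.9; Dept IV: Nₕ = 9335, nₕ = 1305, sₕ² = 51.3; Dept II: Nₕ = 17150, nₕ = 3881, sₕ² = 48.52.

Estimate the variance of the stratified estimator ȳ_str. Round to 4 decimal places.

Var(ȳ_str) = Σₕ Wₕ²(1 − fₕ)sₕ²/nₕ with Wₕ = Nₕ/N, N = 46081.
Dept I: Wₕ = 0.42525119; term = 0.42525119²·(1 − 0.07833231)·403.9/1535 = 0.043856191.
Dept IV: Wₕ = 0.20257807; term = 0.20257807²·(1 − 0.13979646)·51.3/1305 = 0.0013876915.
Dept II: Wₕ = 0.37217074; term = 0.37217074²·(1 − 0.22629738)·48.52/3881 = 0.0013397867.
Sum = 0.046583669.

0.0466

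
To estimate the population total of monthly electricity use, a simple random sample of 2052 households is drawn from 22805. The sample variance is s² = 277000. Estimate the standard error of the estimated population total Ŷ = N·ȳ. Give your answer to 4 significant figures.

252800

Var(Ŷ) = N²·Var(ȳ) = N²·(1 − n/N)·s²/n.
f = 2052/22805 = 0.08998027; Var(ȳ) = 0.91001973·277000/2052 = 122.84379.
Var(Ŷ) = 22805² · 122.84379 = 6.3887127 × 10^10.
SE(Ŷ) = √(6.3887127 × 10^10) = 252800.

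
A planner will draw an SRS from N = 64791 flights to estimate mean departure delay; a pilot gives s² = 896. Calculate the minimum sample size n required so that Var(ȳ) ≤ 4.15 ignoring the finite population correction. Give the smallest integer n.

216

Without fpc, n₀ = s²/D = 896/4.15 = 215.9036.
Rounding up, n = 216.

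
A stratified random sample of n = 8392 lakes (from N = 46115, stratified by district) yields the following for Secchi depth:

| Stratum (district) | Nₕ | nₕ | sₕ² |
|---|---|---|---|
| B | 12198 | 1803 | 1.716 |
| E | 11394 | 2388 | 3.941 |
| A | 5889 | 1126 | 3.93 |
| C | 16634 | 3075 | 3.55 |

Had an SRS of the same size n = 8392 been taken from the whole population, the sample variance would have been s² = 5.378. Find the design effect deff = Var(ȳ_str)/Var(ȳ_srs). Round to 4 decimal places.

Var(ȳ_str) = Σ Wₕ²(1−fₕ)sₕ²/nₕ with Wₕ = Nₕ/46115:
  B: (12198/46115)²·(1−1803/12198)·1.716/1803 = 5.674796 × 10^-5
  E: (11394/46115)²·(1−2388/11394)·3.941/2388 = 7.9633507 × 10^-5
  A: (5889/46115)²·(1−1126/5889)·3.93/1126 = 4.6035395 × 10^-5
  C: (16634/46115)²·(1−3075/16634)·3.55/3075 = 1.2243996 × 10^-4
  → Var(ȳ_str) = 3.0485682 × 10^-4.
Var(ȳ_srs) = (1 − 8392/46115)·5.378/8392 = 5.2422694 × 10^-4.
deff = (3.0485682 × 10^-4) / (5.2422694 × 10^-4) = 0.5815.

0.5815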